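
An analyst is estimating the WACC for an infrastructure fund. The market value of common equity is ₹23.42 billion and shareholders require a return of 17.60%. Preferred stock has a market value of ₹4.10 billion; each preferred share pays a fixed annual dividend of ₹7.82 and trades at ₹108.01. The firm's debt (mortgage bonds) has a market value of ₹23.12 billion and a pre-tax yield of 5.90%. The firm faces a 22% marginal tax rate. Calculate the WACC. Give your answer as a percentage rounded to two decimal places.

Cost of preferred: Rp = 7.82 / 108.01 = 7.2401%.
Total capital V = 23.42 + 4.1 + 23.12 = 50.64.
Equity: weight = 23.42/50.64 = 0.4625; cost = 17.6%.
Preferred: weight = 4.1/50.64 = 0.0810; cost = 7.2401%.
Mortgage bonds: weight = 23.12/50.64 = 0.4566; after-tax cost = 5.9% × (1 − 22%) = 4.6020%.
WACC = 0.4625 × 17.6000% + 0.0810 × 7.2401% + 0.4566 × 4.6020% = 10.8269%.

10.83%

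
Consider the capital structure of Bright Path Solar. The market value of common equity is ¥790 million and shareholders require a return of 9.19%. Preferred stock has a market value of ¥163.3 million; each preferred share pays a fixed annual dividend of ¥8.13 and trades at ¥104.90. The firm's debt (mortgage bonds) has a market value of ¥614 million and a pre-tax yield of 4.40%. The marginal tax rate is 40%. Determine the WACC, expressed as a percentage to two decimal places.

6.47%

Cost of preferred: Rp = 8.13 / 104.9 = 7.7502%.
Total capital V = 790 + 163.3 + 614 = 1567.3.
Equity: weight = 790/1567.3 = 0.5041; cost = 9.19%.
Preferred: weight = 163.3/1567.3 = 0.1042; cost = 7.7502%.
Mortgage bonds: weight = 614/1567.3 = 0.3918; after-tax cost = 4.4% × (1 − 40%) = 2.6400%.
WACC = 0.5041 × 9.1900% + 0.1042 × 7.7502% + 0.3918 × 2.6400% = 6.4740%.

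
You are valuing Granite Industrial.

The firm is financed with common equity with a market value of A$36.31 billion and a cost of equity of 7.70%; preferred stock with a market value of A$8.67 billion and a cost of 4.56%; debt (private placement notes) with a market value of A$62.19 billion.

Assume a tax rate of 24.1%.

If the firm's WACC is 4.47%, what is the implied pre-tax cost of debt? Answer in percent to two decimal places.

Total capital V = 36.31 + 8.67 + 62.19 = 107.17.
Equity weight = 36.31/107.17 = 0.3388.
Preferred weight = 8.67/107.17 = 0.0809.
Private placement notes weight = 62.19/107.17 = 0.5803.
Equity contribution = 0.3388 × 7.7% = 2.6088%.
Preferred contribution = 0.0809 × 4.56% = 0.3689%.
Remaining for debt = 4.47% − 2.9777% = 1.4923%.
Rd × (1 − 24.1%) × 0.5803 = 1.4923%  ⇒  Rd = 3.3881%.

3.39%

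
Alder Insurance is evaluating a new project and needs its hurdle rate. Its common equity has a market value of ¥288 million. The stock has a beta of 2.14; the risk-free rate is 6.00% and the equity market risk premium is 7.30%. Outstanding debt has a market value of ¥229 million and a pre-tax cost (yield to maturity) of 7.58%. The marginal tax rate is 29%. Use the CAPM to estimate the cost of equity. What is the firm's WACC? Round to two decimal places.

14.43%

Cost of equity via CAPM: Re = 6.0% + 2.14 × 7.3% = 21.6220%.
Total capital V = 288 + 229 = 517.
Equity: weight = 288/517 = 0.5571; cost = 21.622%.
Debt: weight = 229/517 = 0.4429; after-tax cost = 7.58% × (1 − 29%) = 5.3818%.
WACC = 0.5571 × 21.6220% + 0.4429 × 5.3818% = 14.4286%.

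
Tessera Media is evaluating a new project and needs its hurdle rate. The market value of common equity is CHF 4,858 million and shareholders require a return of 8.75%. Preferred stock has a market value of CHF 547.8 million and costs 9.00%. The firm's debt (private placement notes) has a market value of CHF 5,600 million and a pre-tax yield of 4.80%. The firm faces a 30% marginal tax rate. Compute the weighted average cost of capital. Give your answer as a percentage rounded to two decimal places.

Total capital V = 4858 + 547.8 + 5600 = 11005.8.
Equity: weight = 4858/11005.8 = 0.4414; cost = 8.75%.
Preferred: weight = 547.8/11005.8 = 0.0498; cost = 9%.
Private placement notes: weight = 5600/11005.8 = 0.5088; after-tax cost = 4.8% × (1 − 30%) = 3.3600%.
WACC = 0.4414 × 8.7500% + 0.0498 × 9.0000% + 0.5088 × 3.3600% = 6.0199%.

6.02%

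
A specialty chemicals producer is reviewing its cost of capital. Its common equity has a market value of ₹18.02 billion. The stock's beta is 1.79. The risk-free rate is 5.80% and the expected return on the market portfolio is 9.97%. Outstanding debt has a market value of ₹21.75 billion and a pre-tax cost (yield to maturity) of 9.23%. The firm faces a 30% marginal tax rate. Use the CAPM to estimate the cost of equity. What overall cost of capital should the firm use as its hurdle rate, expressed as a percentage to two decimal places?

9.54%

Market risk premium = 9.97% − 5.8% = 4.17%.
Cost of equity via CAPM: Re = 5.8% + 1.79 × 4.17% = 13.2643%.
Total capital V = 18.02 + 21.75 = 39.77.
Equity: weight = 18.02/39.77 = 0.4531; cost = 13.2643%.
Debt: weight = 21.75/39.77 = 0.5469; after-tax cost = 9.23% × (1 − 30%) = 6.4610%.
WACC = 0.4531 × 13.2643% + 0.5469 × 6.4610% = 9.5436%.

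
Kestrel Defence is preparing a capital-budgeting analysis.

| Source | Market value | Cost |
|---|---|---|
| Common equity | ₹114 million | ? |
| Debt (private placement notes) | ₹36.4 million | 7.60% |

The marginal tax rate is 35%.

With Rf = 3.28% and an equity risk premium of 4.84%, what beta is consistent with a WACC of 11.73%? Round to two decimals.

2.19

Total capital V = 114 + 36.4 = 150.4.
Equity weight = 114/150.4 = 0.7580.
Private placement notes weight = 36.4/150.4 = 0.2420.
Debt contribution = 0.2420 × 7.6% × (1 − 35%) = 1.1956%.
Required equity contribution = 11.73% − 1.1956% = 10.5344%  ⇒  Re = 13.8980%.
CAPM: 13.8980% = 3.28% + β × 4.84%  ⇒  β = 2.1938.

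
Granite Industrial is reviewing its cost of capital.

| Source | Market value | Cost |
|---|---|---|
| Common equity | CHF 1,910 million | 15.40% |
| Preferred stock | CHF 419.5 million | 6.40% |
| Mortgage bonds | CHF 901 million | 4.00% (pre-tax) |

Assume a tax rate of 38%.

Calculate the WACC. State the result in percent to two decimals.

Total capital V = 1910 + 419.5 + 901 = 3230.5.
Equity: weight = 1910/3230.5 = 0.5912; cost = 15.4%.
Preferred: weight = 419.5/3230.5 = 0.1299; cost = 6.4%.
Mortgage bonds: weight = 901/3230.5 = 0.2789; after-tax cost = 4% × (1 − 38%) = 2.4800%.
WACC = 0.5912 × 15.4000% + 0.1299 × 6.4000% + 0.2789 × 2.4800% = 10.6279%.

10.63%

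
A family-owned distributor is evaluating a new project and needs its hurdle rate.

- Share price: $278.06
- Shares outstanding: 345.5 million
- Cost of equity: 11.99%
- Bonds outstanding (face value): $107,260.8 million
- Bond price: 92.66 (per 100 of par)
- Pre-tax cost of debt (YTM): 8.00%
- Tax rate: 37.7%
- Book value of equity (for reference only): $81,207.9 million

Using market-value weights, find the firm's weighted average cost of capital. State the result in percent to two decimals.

Market value of equity E = 278.06 × 345.5m = 96069.73m. Market value of debt D = 107260.8m × 92.66/100 = 99387.85728m.
Total capital V = 96069.73 + 99387.85728 = 195457.58728.
Equity: weight = 96069.73/195457.58728 = 0.4915; cost = 11.99%.
Bonds outstanding: weight = 99387.85728/195457.58728 = 0.5085; after-tax cost = 8% × (1 − 37.7%) = 4.9840%.
WACC = 0.4915 × 11.9900% + 0.5085 × 4.9840% = 8.4275%.

8.43%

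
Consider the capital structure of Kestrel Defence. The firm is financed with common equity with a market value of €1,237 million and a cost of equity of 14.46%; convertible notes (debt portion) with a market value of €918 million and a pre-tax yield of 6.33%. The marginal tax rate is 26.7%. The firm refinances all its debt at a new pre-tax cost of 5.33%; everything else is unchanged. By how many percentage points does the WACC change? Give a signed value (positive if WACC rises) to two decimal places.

Current WACC:
Total capital V = 1237 + 918 = 2155.
Equity: weight = 1237/2155 = 0.5740; cost = 14.46%.
Convertible notes (debt portion): weight = 918/2155 = 0.4260; after-tax cost = 6.33% × (1 − 26.7%) = 4.6399%.
WACC = 0.5740 × 14.4600% + 0.4260 × 4.6399% = 10.2768%.
After the change:
Total capital V = 1237 + 918 = 2155.
Equity: weight = 1237/2155 = 0.5740; cost = 14.46%.
Convertible notes (debt portion): weight = 918/2155 = 0.4260; after-tax cost = 5.33% × (1 − 26.7%) = 3.9069%.
WACC = 0.5740 × 14.4600% + 0.4260 × 3.9069% = 9.9645%.
Change in WACC = 9.9645% − 10.2768% = -0.3122 pp.

-0.31 pp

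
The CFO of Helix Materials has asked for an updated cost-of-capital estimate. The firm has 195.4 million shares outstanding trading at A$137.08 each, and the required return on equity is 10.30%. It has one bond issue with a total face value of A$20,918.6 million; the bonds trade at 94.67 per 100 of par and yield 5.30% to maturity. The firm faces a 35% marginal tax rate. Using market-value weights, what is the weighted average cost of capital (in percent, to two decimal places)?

7.39%

Market value of equity E = 137.08 × 195.4m = 26785.432m. Market value of debt D = 20918.6m × 94.67/100 = 19803.63862m.
Total capital V = 26785.432 + 19803.63862 = 46589.07062.
Equity: weight = 26785.432/46589.07062 = 0.5749; cost = 10.3%.
Bonds outstanding: weight = 19803.63862/46589.07062 = 0.4251; after-tax cost = 5.3% × (1 − 35%) = 3.4450%.
WACC = 0.5749 × 10.3000% + 0.4251 × 3.4450% = 7.3861%.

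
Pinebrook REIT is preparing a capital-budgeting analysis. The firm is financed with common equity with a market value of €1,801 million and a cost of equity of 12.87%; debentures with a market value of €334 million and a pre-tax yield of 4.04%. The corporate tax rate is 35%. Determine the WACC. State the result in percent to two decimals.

Total capital V = 1801 + 334 = 2135.
Equity: weight = 1801/2135 = 0.8436; cost = 12.87%.
Debentures: weight = 334/2135 = 0.1564; after-tax cost = 4.04% × (1 − 35%) = 2.6260%.
WACC = 0.8436 × 12.8700% + 0.1564 × 2.6260% = 11.2674%.

11.27%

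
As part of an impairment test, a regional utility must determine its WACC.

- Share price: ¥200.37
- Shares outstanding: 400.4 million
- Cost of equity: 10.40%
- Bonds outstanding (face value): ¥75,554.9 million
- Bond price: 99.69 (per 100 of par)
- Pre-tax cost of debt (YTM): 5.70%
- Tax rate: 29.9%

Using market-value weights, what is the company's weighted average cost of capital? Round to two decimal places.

Market value of equity E = 200.37 × 400.4m = 80228.148m. Market value of debt D = 75554.9m × 99.69/100 = 75320.67981m.
Total capital V = 80228.148 + 75320.67981 = 155548.82781.
Equity: weight = 80228.148/155548.82781 = 0.5158; cost = 10.4%.
Bonds outstanding: weight = 75320.67981/155548.82781 = 0.4842; after-tax cost = 5.7% × (1 − 29.9%) = 3.9957%.
WACC = 0.5158 × 10.4000% + 0.4842 × 3.9957% = 7.2989%.

7.30%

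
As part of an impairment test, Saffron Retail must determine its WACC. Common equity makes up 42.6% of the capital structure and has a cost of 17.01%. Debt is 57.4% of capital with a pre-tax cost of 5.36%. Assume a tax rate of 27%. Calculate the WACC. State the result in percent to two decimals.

9.49%

After-tax cost of debt = 5.36% × (1 − 27%) = 3.9128%.
WACC = 0.426 × 17.0100% + 0.574 × 3.9128% = 9.4922%.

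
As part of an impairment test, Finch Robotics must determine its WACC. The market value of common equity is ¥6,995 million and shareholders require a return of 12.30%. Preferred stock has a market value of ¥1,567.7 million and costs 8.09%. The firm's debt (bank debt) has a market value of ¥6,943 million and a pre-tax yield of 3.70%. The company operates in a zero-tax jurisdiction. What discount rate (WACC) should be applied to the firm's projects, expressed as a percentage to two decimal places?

8.02%

Total capital V = 6995 + 1567.7 + 6943 = 15505.7.
Equity: weight = 6995/15505.7 = 0.4511; cost = 12.3%.
Preferred: weight = 1567.7/15505.7 = 0.1011; cost = 8.09%.
Bank debt: weight = 6943/15505.7 = 0.4478; after-tax cost = 3.7% × (1 − 0%) = 3.7000%.
WACC = 0.4511 × 12.3000% + 0.1011 × 8.0900% + 0.4478 × 3.7000% = 8.0235%.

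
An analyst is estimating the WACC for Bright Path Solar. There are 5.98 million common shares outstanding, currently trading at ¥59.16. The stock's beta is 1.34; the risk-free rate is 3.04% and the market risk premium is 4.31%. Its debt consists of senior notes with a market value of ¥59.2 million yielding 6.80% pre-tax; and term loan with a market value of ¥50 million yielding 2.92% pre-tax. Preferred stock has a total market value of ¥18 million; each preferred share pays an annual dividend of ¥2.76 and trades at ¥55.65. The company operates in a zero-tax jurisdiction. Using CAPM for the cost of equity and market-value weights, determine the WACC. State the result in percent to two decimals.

7.81%

Cost of equity via CAPM: Re = 3.04% + 1.34 × 4.31% = 8.8154%.
Cost of preferred: Rp = 2.76 / 55.65 = 4.9596%.
Market value of equity E = 59.16 × 5.98m = 353.7768m.
Total capital V = 353.7768 + 18 + 59.2 + 50 = 480.9768.
Equity: weight = 353.7768/480.9768 = 0.7355; cost = 8.8154%.
Preferred: weight = 18/480.9768 = 0.0374; cost = 4.9596%.
Senior notes: weight = 59.2/480.9768 = 0.1231; after-tax cost = 6.8% × (1 − 0%) = 6.8000%.
Term loan: weight = 50/480.9768 = 0.1040; after-tax cost = 2.92% × (1 − 0%) = 2.9200%.
WACC = 0.7355 × 8.8154% + 0.0374 × 4.9596% + 0.1231 × 6.8000% + 0.1040 × 2.9200% = 7.8102%.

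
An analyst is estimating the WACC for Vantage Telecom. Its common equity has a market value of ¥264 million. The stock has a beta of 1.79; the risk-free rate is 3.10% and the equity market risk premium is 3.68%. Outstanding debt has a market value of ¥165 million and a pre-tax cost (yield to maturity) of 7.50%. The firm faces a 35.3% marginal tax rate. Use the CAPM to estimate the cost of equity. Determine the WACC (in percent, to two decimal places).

Cost of equity via CAPM: Re = 3.1% + 1.79 × 3.68% = 9.6872%.
Total capital V = 264 + 165 = 429.
Equity: weight = 264/429 = 0.6154; cost = 9.6872%.
Debt: weight = 165/429 = 0.3846; after-tax cost = 7.5% × (1 − 35.3%) = 4.8525%.
WACC = 0.6154 × 9.6872% + 0.3846 × 4.8525% = 7.8277%.

7.83%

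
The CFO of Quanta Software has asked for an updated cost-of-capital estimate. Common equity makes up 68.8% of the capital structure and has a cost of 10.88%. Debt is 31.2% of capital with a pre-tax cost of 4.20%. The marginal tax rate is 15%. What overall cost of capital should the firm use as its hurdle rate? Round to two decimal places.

8.60%

After-tax cost of debt = 4.2% × (1 − 15%) = 3.5700%.
WACC = 0.688 × 10.8800% + 0.312 × 3.5700% = 8.5993%.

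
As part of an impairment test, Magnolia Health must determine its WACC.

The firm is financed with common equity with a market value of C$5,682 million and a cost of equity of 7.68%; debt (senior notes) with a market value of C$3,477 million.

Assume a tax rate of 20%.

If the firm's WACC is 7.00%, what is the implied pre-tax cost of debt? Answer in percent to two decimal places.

7.36%

Total capital V = 5682 + 3477 = 9159.
Equity weight = 5682/9159 = 0.6204.
Senior notes weight = 3477/9159 = 0.3796.
Equity contribution = 0.6204 × 7.68% = 4.7645%.
Remaining for debt = 7.0% − 4.7645% = 2.2355%.
Rd × (1 − 20%) × 0.3796 = 2.2355%  ⇒  Rd = 7.3610%.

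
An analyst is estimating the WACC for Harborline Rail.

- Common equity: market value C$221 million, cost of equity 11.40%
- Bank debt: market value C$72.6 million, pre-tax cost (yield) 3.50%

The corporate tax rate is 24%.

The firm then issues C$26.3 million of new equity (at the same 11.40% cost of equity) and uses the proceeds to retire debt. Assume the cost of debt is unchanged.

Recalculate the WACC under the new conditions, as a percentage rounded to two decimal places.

After the change:
Total capital V = 247.3 + 46.3 = 293.6.
Equity: weight = 247.3/293.6 = 0.8423; cost = 11.4%.
Bank debt: weight = 46.3/293.6 = 0.1577; after-tax cost = 3.5% × (1 − 24%) = 2.6600%.
WACC = 0.8423 × 11.4000% + 0.1577 × 2.6600% = 10.0217%.

10.02%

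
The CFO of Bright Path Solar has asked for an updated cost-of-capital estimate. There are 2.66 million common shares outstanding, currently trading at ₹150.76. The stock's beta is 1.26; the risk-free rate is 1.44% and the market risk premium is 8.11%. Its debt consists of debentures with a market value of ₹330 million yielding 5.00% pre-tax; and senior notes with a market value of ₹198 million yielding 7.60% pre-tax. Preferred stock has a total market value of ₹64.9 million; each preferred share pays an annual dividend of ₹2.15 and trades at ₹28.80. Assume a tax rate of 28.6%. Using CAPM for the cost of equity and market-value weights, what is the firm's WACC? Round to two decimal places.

Cost of equity via CAPM: Re = 1.44% + 1.26 × 8.11% = 11.6586%.
Cost of preferred: Rp = 2.15 / 28.8 = 7.4653%.
Market value of equity E = 150.76 × 2.66m = 401.0216m.
Total capital V = 401.0216 + 64.9 + 330 + 198 = 993.9216.
Equity: weight = 401.0216/993.9216 = 0.4035; cost = 11.6586%.
Preferred: weight = 64.9/993.9216 = 0.0653; cost = 7.4653%.
Debentures: weight = 330/993.9216 = 0.3320; after-tax cost = 5% × (1 − 28.6%) = 3.5700%.
Senior notes: weight = 198/993.9216 = 0.1992; after-tax cost = 7.6% × (1 − 28.6%) = 5.4264%.
WACC = 0.4035 × 11.6586% + 0.0653 × 7.4653% + 0.3320 × 3.5700% + 0.1992 × 5.4264% = 7.4577%.

7.46%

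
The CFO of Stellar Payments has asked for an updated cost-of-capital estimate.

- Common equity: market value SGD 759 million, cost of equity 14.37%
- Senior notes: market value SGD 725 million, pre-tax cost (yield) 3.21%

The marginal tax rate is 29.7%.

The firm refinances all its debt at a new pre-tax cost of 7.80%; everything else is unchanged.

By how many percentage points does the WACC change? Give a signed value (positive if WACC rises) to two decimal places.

Current WACC:
Total capital V = 759 + 725 = 1484.
Equity: weight = 759/1484 = 0.5115; cost = 14.37%.
Senior notes: weight = 725/1484 = 0.4885; after-tax cost = 3.21% × (1 − 29.7%) = 2.2566%.
WACC = 0.5115 × 14.3700% + 0.4885 × 2.2566% = 8.4521%.
After the change:
Total capital V = 759 + 725 = 1484.
Equity: weight = 759/1484 = 0.5115; cost = 14.37%.
Senior notes: weight = 725/1484 = 0.4885; after-tax cost = 7.8% × (1 − 29.7%) = 5.4834%.
WACC = 0.5115 × 14.3700% + 0.4885 × 5.4834% = 10.0285%.
Change in WACC = 10.0285% − 8.4521% = 1.5764 pp.

+1.58 pp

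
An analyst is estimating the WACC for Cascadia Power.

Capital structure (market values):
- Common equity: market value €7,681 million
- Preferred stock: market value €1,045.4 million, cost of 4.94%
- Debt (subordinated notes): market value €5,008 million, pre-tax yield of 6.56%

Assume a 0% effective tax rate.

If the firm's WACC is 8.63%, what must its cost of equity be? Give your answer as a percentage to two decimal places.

Total capital V = 7681 + 1045.4 + 5008 = 13734.4.
Equity weight = 7681/13734.4 = 0.5593.
Preferred weight = 1045.4/13734.4 = 0.0761.
Subordinated notes weight = 5008/13734.4 = 0.3646.
Debt contribution = 0.3646 × 6.56% × (1 − 0%) = 2.3920%.
Preferred contribution = 0.0761 × 4.94% = 0.3760%.
Required equity contribution = 8.63% − 2.7680% = 5.8620%.
Re = 5.8620% / 0.5593 = 10.4819%.

10.48%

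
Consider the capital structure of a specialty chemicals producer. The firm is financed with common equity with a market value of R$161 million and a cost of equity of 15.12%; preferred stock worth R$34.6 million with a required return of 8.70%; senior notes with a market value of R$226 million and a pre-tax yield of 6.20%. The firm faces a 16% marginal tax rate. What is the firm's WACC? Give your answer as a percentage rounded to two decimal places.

9.28%

Total capital V = 161 + 34.6 + 226 = 421.6.
Equity: weight = 161/421.6 = 0.3819; cost = 15.12%.
Preferred: weight = 34.6/421.6 = 0.0821; cost = 8.7%.
Senior notes: weight = 226/421.6 = 0.5361; after-tax cost = 6.2% × (1 − 16%) = 5.2080%.
WACC = 0.3819 × 15.1200% + 0.0821 × 8.7000% + 0.5361 × 5.2080% = 9.2798%.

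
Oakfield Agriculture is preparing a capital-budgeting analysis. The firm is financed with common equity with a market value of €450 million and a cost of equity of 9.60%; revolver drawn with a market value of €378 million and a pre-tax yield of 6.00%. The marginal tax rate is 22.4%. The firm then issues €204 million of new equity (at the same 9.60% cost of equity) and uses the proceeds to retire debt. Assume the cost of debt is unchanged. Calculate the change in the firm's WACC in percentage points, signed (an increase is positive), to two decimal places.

Current WACC:
Total capital V = 450 + 378 = 828.
Equity: weight = 450/828 = 0.5435; cost = 9.6%.
Revolver drawn: weight = 378/828 = 0.4565; after-tax cost = 6% × (1 − 22.4%) = 4.6560%.
WACC = 0.5435 × 9.6000% + 0.4565 × 4.6560% = 7.3430%.
After the change:
Total capital V = 654 + 174 = 828.
Equity: weight = 654/828 = 0.7899; cost = 9.6%.
Revolver drawn: weight = 174/828 = 0.2101; after-tax cost = 6% × (1 − 22.4%) = 4.6560%.
WACC = 0.7899 × 9.6000% + 0.2101 × 4.6560% = 8.5610%.
Change in WACC = 8.5610% − 7.3430% = 1.2181 pp.

+1.22 pp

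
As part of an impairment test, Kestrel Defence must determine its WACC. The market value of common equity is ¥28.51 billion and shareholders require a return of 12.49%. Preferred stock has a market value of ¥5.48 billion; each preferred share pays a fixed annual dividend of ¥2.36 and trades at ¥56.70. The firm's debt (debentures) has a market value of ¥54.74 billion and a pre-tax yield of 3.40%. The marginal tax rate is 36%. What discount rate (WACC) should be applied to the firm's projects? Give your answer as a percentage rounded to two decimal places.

Cost of preferred: Rp = 2.36 / 56.7 = 4.1623%.
Total capital V = 28.51 + 5.48 + 54.74 = 88.73.
Equity: weight = 28.51/88.73 = 0.3213; cost = 12.49%.
Preferred: weight = 5.48/88.73 = 0.0618; cost = 4.1623%.
Debentures: weight = 54.74/88.73 = 0.6169; after-tax cost = 3.4% × (1 − 36%) = 2.1760%.
WACC = 0.3213 × 12.4900% + 0.0618 × 4.1623% + 0.6169 × 2.1760% = 5.6127%.

5.61%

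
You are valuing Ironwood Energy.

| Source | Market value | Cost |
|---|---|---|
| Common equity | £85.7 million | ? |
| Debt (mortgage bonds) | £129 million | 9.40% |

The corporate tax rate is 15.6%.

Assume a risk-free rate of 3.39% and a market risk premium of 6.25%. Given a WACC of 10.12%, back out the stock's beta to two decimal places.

1.60

Total capital V = 85.7 + 129 = 214.7.
Equity weight = 85.7/214.7 = 0.3992.
Mortgage bonds weight = 129/214.7 = 0.6008.
Debt contribution = 0.6008 × 9.4% × (1 − 15.6%) = 4.7668%.
Required equity contribution = 10.12% − 4.7668% = 5.3532%  ⇒  Re = 13.4111%.
CAPM: 13.4111% = 3.39% + β × 6.25%  ⇒  β = 1.6034.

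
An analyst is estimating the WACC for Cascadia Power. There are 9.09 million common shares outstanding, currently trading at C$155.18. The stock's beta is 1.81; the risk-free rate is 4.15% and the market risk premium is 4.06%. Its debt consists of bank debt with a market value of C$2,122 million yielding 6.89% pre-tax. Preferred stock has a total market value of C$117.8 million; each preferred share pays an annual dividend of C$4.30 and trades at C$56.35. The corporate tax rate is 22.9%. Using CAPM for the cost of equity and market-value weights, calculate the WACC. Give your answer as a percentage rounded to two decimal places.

Cost of equity via CAPM: Re = 4.15% + 1.81 × 4.06% = 11.4986%.
Cost of preferred: Rp = 4.3 / 56.35 = 7.6309%.
Market value of equity E = 155.18 × 9.09m = 1410.5862m.
Total capital V = 1410.5862 + 117.8 + 2122 = 3650.3862.
Equity: weight = 1410.5862/3650.3862 = 0.3864; cost = 11.4986%.
Preferred: weight = 117.8/3650.3862 = 0.0323; cost = 7.6309%.
Bank debt: weight = 2122/3650.3862 = 0.5813; after-tax cost = 6.89% × (1 − 22.9%) = 5.3122%.
WACC = 0.3864 × 11.4986% + 0.0323 × 7.6309% + 0.5813 × 5.3122% = 7.7776%.

7.78%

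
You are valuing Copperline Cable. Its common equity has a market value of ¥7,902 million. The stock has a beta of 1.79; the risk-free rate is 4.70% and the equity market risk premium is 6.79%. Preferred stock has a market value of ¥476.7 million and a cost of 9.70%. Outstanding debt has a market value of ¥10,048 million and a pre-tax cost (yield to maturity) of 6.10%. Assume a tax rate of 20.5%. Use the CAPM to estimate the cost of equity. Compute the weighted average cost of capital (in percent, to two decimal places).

Cost of equity via CAPM: Re = 4.7% + 1.79 × 6.79% = 16.8541%.
Total capital V = 7902 + 476.7 + 10048 = 18426.7.
Equity: weight = 7902/18426.7 = 0.4288; cost = 16.8541%.
Preferred: weight = 476.7/18426.7 = 0.0259; cost = 9.7%.
Debt: weight = 10048/18426.7 = 0.5453; after-tax cost = 6.1% × (1 − 20.5%) = 4.8495%.
WACC = 0.4288 × 16.8541% + 0.0259 × 9.7000% + 0.5453 × 4.8495% = 10.1230%.

10.12%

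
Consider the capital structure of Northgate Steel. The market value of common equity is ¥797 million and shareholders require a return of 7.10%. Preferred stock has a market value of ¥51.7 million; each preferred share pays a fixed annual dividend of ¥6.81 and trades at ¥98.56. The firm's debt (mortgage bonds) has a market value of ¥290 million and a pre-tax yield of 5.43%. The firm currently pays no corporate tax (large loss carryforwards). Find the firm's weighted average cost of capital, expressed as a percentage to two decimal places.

Cost of preferred: Rp = 6.81 / 98.56 = 6.9095%.
Total capital V = 797 + 51.7 + 290 = 1138.7.
Equity: weight = 797/1138.7 = 0.6999; cost = 7.1%.
Preferred: weight = 51.7/1138.7 = 0.0454; cost = 6.9095%.
Mortgage bonds: weight = 290/1138.7 = 0.2547; after-tax cost = 5.43% × (1 − 0%) = 5.4300%.
WACC = 0.6999 × 7.1000% + 0.0454 × 6.9095% + 0.2547 × 5.4300% = 6.6660%.

6.67%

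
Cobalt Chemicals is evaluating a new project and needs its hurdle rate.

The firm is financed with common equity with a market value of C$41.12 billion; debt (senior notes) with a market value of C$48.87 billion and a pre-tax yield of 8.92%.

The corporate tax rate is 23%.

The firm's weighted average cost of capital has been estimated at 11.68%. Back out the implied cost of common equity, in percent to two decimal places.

Total capital V = 41.12 + 48.87 = 89.99.
Equity weight = 41.12/89.99 = 0.4569.
Senior notes weight = 48.87/89.99 = 0.5431.
Debt contribution = 0.5431 × 8.92% × (1 − 23%) = 3.7300%.
Required equity contribution = 11.68% − 3.7300% = 7.9500%.
Re = 7.9500% / 0.4569 = 17.3985%.

17.40%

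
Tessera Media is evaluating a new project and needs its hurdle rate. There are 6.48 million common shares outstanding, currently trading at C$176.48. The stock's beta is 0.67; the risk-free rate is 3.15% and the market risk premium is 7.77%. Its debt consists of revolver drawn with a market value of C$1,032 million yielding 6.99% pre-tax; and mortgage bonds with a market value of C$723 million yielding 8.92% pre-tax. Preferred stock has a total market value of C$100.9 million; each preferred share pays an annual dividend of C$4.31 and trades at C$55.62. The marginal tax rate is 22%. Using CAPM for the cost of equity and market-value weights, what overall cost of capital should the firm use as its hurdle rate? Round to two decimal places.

7.00%

Cost of equity via CAPM: Re = 3.15% + 0.67 × 7.77% = 8.3559%.
Cost of preferred: Rp = 4.31 / 55.62 = 7.7490%.
Market value of equity E = 176.48 × 6.48m = 1143.5904m.
Total capital V = 1143.5904 + 100.9 + 1032 + 723 = 2999.4904.
Equity: weight = 1143.5904/2999.4904 = 0.3813; cost = 8.3559%.
Preferred: weight = 100.9/2999.4904 = 0.0336; cost = 7.749%.
Revolver drawn: weight = 1032/2999.4904 = 0.3441; after-tax cost = 6.99% × (1 − 22%) = 5.4522%.
Mortgage bonds: weight = 723/2999.4904 = 0.2410; after-tax cost = 8.92% × (1 − 22%) = 6.9576%.
WACC = 0.3813 × 8.3559% + 0.0336 × 7.7490% + 0.3441 × 5.4522% + 0.2410 × 6.9576% = 6.9994%.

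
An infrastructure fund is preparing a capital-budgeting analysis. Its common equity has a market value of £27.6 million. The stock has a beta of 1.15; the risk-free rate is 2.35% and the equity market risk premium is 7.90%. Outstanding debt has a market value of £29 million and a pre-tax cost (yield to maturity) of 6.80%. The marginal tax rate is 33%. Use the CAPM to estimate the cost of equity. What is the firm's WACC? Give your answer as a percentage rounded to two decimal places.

7.91%

Cost of equity via CAPM: Re = 2.35% + 1.15 × 7.9% = 11.4350%.
Total capital V = 27.6 + 29 = 56.6.
Equity: weight = 27.6/56.6 = 0.4876; cost = 11.435%.
Debt: weight = 29/56.6 = 0.5124; after-tax cost = 6.8% × (1 − 33%) = 4.5560%.
WACC = 0.4876 × 11.4350% + 0.5124 × 4.5560% = 7.9104%.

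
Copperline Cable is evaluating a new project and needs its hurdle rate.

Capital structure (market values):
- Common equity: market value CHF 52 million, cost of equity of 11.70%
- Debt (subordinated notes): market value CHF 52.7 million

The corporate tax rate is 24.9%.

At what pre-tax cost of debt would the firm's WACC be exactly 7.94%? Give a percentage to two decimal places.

5.63%

Total capital V = 52 + 52.7 = 104.7.
Equity weight = 52/104.7 = 0.4967.
Subordinated notes weight = 52.7/104.7 = 0.5033.
Equity contribution = 0.4967 × 11.7% = 5.8109%.
Remaining for debt = 7.94% − 5.8109% = 2.1291%.
Rd × (1 − 24.9%) × 0.5033 = 2.1291%  ⇒  Rd = 5.6324%.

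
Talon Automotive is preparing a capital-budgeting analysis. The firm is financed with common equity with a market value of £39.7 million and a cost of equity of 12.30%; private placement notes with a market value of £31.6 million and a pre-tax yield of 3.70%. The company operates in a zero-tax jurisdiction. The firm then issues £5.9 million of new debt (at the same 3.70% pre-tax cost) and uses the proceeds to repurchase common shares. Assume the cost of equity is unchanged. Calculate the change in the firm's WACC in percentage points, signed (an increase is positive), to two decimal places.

-0.71 pp

Current WACC:
Total capital V = 39.7 + 31.6 = 71.3.
Equity: weight = 39.7/71.3 = 0.5568; cost = 12.3%.
Private placement notes: weight = 31.6/71.3 = 0.4432; after-tax cost = 3.7% × (1 − 0%) = 3.7000%.
WACC = 0.5568 × 12.3000% + 0.4432 × 3.7000% = 8.4885%.
After the change:
Total capital V = 33.8 + 37.5 = 71.3.
Equity: weight = 33.8/71.3 = 0.4741; cost = 12.3%.
Private placement notes: weight = 37.5/71.3 = 0.5259; after-tax cost = 3.7% × (1 − 0%) = 3.7000%.
WACC = 0.4741 × 12.3000% + 0.5259 × 3.7000% = 7.7769%.
Change in WACC = 7.7769% − 8.4885% = -0.7116 pp.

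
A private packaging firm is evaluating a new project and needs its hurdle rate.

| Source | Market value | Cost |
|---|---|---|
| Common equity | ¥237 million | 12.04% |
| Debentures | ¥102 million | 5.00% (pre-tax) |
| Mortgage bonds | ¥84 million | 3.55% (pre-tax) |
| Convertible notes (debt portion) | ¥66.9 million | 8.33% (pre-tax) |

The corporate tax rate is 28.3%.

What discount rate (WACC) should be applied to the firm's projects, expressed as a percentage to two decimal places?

Total capital V = 237 + 102 + 84 + 66.9 = 489.9.
Equity: weight = 237/489.9 = 0.4838; cost = 12.04%.
Debentures: weight = 102/489.9 = 0.2082; after-tax cost = 5% × (1 − 28.3%) = 3.5850%.
Mortgage bonds: weight = 84/489.9 = 0.1715; after-tax cost = 3.55% × (1 − 28.3%) = 2.5453%.
Convertible notes (debt portion): weight = 66.9/489.9 = 0.1366; after-tax cost = 8.33% × (1 − 28.3%) = 5.9726%.
WACC = 0.4838 × 12.0400% + 0.2082 × 3.5850% + 0.1715 × 2.5453% + 0.1366 × 5.9726% = 7.8231%.

7.82%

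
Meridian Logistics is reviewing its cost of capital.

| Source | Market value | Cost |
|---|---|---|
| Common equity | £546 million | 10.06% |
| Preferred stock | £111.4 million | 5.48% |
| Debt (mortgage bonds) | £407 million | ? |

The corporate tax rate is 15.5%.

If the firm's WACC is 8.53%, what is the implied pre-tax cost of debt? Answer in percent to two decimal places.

8.65%

Total capital V = 546 + 111.4 + 407 = 1064.4.
Equity weight = 546/1064.4 = 0.5130.
Preferred weight = 111.4/1064.4 = 0.1047.
Mortgage bonds weight = 407/1064.4 = 0.3824.
Equity contribution = 0.5130 × 10.06% = 5.1604%.
Preferred contribution = 0.1047 × 5.48% = 0.5735%.
Remaining for debt = 8.53% − 5.7340% = 2.7960%.
Rd × (1 − 15.5%) × 0.3824 = 2.7960%  ⇒  Rd = 8.6536%.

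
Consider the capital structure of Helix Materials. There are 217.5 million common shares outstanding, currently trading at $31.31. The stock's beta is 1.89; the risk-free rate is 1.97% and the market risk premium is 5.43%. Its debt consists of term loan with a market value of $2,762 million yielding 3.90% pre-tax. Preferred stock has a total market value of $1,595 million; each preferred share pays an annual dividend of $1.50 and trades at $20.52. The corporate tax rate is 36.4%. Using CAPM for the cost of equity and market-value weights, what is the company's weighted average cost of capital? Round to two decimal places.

9.12%

Cost of equity via CAPM: Re = 1.97% + 1.89 × 5.43% = 12.2327%.
Cost of preferred: Rp = 1.5 / 20.52 = 7.3099%.
Market value of equity E = 31.31 × 217.5m = 6809.925m.
Total capital V = 6809.925 + 1595 + 2762 = 11166.925.
Equity: weight = 6809.925/11166.925 = 0.6098; cost = 12.2327%.
Preferred: weight = 1595/11166.925 = 0.1428; cost = 7.3099%.
Term loan: weight = 2762/11166.925 = 0.2473; after-tax cost = 3.9% × (1 − 36.4%) = 2.4804%.
WACC = 0.6098 × 12.2327% + 0.1428 × 7.3099% + 0.2473 × 2.4804% = 9.1175%.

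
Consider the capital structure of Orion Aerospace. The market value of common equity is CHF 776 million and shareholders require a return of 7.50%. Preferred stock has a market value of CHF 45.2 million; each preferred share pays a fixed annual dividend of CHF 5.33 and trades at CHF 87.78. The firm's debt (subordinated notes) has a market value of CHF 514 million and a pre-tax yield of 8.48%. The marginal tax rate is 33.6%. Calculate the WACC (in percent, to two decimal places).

Cost of preferred: Rp = 5.33 / 87.78 = 6.0720%.
Total capital V = 776 + 45.2 + 514 = 1335.2.
Equity: weight = 776/1335.2 = 0.5812; cost = 7.5%.
Preferred: weight = 45.2/1335.2 = 0.0339; cost = 6.072%.
Subordinated notes: weight = 514/1335.2 = 0.3850; after-tax cost = 8.48% × (1 − 33.6%) = 5.6307%.
WACC = 0.5812 × 7.5000% + 0.0339 × 6.0720% + 0.3850 × 5.6307% = 6.7321%.

6.73%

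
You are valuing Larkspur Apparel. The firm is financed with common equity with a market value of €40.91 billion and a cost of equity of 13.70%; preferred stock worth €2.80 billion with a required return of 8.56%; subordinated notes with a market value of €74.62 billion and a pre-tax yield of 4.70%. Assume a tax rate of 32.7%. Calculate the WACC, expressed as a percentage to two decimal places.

Total capital V = 40.91 + 2.8 + 74.62 = 118.33.
Equity: weight = 40.91/118.33 = 0.3457; cost = 13.7%.
Preferred: weight = 2.8/118.33 = 0.0237; cost = 8.56%.
Subordinated notes: weight = 74.62/118.33 = 0.6306; after-tax cost = 4.7% × (1 − 32.7%) = 3.1631%.
WACC = 0.3457 × 13.7000% + 0.0237 × 8.5600% + 0.6306 × 3.1631% = 6.9337%.

6.93%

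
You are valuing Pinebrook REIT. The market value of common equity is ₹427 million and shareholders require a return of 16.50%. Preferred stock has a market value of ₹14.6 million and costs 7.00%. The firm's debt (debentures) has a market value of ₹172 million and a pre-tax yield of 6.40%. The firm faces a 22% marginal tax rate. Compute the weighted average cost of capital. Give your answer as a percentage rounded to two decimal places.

Total capital V = 427 + 14.6 + 172 = 613.6.
Equity: weight = 427/613.6 = 0.6959; cost = 16.5%.
Preferred: weight = 14.6/613.6 = 0.0238; cost = 7%.
Debentures: weight = 172/613.6 = 0.2803; after-tax cost = 6.4% × (1 − 22%) = 4.9920%.
WACC = 0.6959 × 16.5000% + 0.0238 × 7.0000% + 0.2803 × 4.9920% = 13.0481%.

13.05%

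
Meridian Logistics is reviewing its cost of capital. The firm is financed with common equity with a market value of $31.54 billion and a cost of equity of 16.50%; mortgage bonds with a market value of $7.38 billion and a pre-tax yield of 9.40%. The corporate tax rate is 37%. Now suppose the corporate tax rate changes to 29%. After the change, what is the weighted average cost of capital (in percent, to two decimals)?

14.64%

After the change:
Total capital V = 31.54 + 7.38 = 38.92.
Equity: weight = 31.54/38.92 = 0.8104; cost = 16.5%.
Mortgage bonds: weight = 7.38/38.92 = 0.1896; after-tax cost = 9.4% × (1 − 29%) = 6.6740%.
WACC = 0.8104 × 16.5000% + 0.1896 × 6.6740% = 14.6368%.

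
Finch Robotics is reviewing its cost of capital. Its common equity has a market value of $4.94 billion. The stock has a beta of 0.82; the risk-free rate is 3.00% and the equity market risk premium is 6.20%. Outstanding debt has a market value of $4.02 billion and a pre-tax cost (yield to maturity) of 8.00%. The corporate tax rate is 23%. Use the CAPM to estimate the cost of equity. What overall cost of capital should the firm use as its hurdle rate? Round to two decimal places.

Cost of equity via CAPM: Re = 3.0% + 0.82 × 6.2% = 8.0840%.
Total capital V = 4.94 + 4.02 = 8.96.
Equity: weight = 4.94/8.96 = 0.5513; cost = 8.084%.
Debt: weight = 4.02/8.96 = 0.4487; after-tax cost = 8% × (1 − 23%) = 6.1600%.
WACC = 0.5513 × 8.0840% + 0.4487 × 6.1600% = 7.2208%.

7.22%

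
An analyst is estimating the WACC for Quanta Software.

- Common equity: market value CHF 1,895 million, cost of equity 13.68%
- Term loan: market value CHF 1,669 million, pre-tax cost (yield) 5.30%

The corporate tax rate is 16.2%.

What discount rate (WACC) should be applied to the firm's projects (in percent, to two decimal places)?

9.35%

Total capital V = 1895 + 1669 = 3564.
Equity: weight = 1895/3564 = 0.5317; cost = 13.68%.
Term loan: weight = 1669/3564 = 0.4683; after-tax cost = 5.3% × (1 − 16.2%) = 4.4414%.
WACC = 0.5317 × 13.6800% + 0.4683 × 4.4414% = 9.3536%.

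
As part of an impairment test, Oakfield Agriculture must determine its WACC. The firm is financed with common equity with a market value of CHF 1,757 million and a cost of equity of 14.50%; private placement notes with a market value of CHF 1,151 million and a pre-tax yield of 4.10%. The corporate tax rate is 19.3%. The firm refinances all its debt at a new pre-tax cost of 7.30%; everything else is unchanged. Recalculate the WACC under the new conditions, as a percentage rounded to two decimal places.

After the change:
Total capital V = 1757 + 1151 = 2908.
Equity: weight = 1757/2908 = 0.6042; cost = 14.5%.
Private placement notes: weight = 1151/2908 = 0.3958; after-tax cost = 7.3% × (1 − 19.3%) = 5.8911%.
WACC = 0.6042 × 14.5000% + 0.3958 × 5.8911% = 11.0926%.

11.09%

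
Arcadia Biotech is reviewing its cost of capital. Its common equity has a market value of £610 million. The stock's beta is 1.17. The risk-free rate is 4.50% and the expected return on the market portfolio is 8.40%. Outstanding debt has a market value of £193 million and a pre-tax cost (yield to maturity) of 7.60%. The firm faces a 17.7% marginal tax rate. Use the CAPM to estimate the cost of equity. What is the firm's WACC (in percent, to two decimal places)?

Market risk premium = 8.4% − 4.5% = 3.9%.
Cost of equity via CAPM: Re = 4.5% + 1.17 × 3.9% = 9.0630%.
Total capital V = 610 + 193 = 803.
Equity: weight = 610/803 = 0.7597; cost = 9.063%.
Debt: weight = 193/803 = 0.2403; after-tax cost = 7.6% × (1 − 17.7%) = 6.2548%.
WACC = 0.7597 × 9.0630% + 0.2403 × 6.2548% = 8.3881%.

8.39%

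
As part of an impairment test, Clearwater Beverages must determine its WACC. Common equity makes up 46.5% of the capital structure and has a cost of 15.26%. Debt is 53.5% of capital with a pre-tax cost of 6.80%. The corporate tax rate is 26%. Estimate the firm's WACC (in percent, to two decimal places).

9.79%

After-tax cost of debt = 6.8% × (1 − 26%) = 5.0320%.
WACC = 0.465 × 15.2600% + 0.535 × 5.0320% = 9.7880%.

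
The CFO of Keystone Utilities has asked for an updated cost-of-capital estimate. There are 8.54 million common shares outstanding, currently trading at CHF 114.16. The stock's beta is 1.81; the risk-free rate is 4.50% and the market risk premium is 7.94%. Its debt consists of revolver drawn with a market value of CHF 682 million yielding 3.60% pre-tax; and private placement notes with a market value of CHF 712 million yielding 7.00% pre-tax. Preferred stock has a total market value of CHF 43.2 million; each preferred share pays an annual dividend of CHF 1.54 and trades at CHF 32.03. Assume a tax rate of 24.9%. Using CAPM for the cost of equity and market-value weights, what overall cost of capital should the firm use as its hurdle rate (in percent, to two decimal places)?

Cost of equity via CAPM: Re = 4.5% + 1.81 × 7.94% = 18.8714%.
Cost of preferred: Rp = 1.54 / 32.03 = 4.8080%.
Market value of equity E = 114.16 × 8.54m = 974.9264m.
Total capital V = 974.9264 + 43.2 + 682 + 712 = 2412.1264.
Equity: weight = 974.9264/2412.1264 = 0.4042; cost = 18.8714%.
Preferred: weight = 43.2/2412.1264 = 0.0179; cost = 4.808%.
Revolver drawn: weight = 682/2412.1264 = 0.2827; after-tax cost = 3.6% × (1 − 24.9%) = 2.7036%.
Private placement notes: weight = 712/2412.1264 = 0.2952; after-tax cost = 7% × (1 − 24.9%) = 5.2570%.
WACC = 0.4042 × 18.8714% + 0.0179 × 4.8080% + 0.2827 × 2.7036% + 0.2952 × 5.2570% = 10.0296%.

10.03%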